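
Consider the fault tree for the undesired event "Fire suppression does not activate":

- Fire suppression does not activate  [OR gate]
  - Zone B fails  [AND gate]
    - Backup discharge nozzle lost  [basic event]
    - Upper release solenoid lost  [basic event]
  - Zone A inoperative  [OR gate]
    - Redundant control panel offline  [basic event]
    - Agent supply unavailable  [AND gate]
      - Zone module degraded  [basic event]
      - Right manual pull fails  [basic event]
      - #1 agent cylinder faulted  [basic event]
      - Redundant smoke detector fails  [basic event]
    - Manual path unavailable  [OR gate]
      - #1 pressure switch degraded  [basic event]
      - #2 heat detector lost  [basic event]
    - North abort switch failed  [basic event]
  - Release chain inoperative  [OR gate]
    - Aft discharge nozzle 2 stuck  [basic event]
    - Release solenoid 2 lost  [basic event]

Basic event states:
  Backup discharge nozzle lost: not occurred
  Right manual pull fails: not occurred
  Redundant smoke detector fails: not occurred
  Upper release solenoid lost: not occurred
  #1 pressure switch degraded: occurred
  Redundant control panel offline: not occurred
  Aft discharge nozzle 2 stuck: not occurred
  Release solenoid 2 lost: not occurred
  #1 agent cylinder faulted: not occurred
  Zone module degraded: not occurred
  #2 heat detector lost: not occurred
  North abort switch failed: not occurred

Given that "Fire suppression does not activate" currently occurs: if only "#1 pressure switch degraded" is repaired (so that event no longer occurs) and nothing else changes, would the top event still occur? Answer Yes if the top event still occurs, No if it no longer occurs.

No

Counterfactual: set "#1 pressure switch degraded" to not occurred.
Zone B fails [AND]: Backup discharge nozzle lost=not, Upper release solenoid lost=not → not all inputs occur → does not occur.
Agent supply unavailable [AND]: Zone module degraded=not, Right manual pull fails=not, #1 agent cylinder faulted=not, Redundant smoke detector fails=not → not all inputs occur → does not occur.
Manual path unavailable [OR]: #1 pressure switch degraded=not, #2 heat detector lost=not → no input occurs → does not occur.
Zone A inoperative [OR]: Redundant control panel offline=not, Agent supply unavailable=not, Manual path unavailable=not, North abort switch failed=not → no input occurs → does not occur.
Release chain inoperative [OR]: Aft discharge nozzle 2 stuck=not, Release solenoid 2 lost=not → no input occurs → does not occur.
Fire suppression does not activate [OR]: Zone B fails=not, Zone A inoperative=not, Release chain inoperative=not → no input occurs → does not occur.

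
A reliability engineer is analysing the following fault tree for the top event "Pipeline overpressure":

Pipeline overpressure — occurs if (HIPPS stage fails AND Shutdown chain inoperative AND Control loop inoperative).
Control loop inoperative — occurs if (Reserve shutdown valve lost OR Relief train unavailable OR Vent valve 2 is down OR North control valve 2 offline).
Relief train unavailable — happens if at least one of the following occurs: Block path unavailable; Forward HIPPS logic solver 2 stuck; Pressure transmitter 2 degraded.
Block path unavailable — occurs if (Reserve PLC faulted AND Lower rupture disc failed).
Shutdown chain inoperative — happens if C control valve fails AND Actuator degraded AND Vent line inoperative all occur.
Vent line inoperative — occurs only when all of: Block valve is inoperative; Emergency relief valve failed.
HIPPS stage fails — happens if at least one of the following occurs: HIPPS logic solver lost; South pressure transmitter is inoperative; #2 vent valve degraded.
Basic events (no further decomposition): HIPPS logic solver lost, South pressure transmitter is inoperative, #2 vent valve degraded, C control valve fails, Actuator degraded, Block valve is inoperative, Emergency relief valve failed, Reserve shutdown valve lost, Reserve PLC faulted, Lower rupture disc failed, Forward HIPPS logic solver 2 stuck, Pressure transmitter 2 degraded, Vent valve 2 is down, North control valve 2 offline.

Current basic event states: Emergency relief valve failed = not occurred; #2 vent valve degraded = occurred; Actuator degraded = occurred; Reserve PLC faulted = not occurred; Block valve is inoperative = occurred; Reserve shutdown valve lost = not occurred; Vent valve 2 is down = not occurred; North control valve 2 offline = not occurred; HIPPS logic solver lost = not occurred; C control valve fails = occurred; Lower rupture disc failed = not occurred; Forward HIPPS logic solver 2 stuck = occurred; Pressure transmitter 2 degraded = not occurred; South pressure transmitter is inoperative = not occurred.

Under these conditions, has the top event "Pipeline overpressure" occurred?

No

HIPPS stage fails [OR]: HIPPS logic solver lost=not, South pressure transmitter is inoperative=not, #2 vent valve degraded=occurs → at least one input occurs → occurs.
Vent line inoperative [AND]: Block valve is inoperative=occurs, Emergency relief valve failed=not → not all inputs occur → does not occur.
Shutdown chain inoperative [AND]: C control valve fails=occurs, Actuator degraded=occurs, Vent line inoperative=not → not all inputs occur → does not occur.
Block path unavailable [AND]: Reserve PLC faulted=not, Lower rupture disc failed=not → not all inputs occur → does not occur.
Relief train unavailable [OR]: Block path unavailable=not, Forward HIPPS logic solver 2 stuck=occurs, Pressure transmitter 2 degraded=not → at least one input occurs → occurs.
Control loop inoperative [OR]: Reserve shutdown valve lost=not, Relief train unavailable=occurs, Vent valve 2 is down=not, North control valve 2 offline=not → at least one input occurs → occurs.
Pipeline overpressure [AND]: HIPPS stage fails=occurs, Shutdown chain inoperative=not, Control loop inoperative=occurs → not all inputs occur → does not occur.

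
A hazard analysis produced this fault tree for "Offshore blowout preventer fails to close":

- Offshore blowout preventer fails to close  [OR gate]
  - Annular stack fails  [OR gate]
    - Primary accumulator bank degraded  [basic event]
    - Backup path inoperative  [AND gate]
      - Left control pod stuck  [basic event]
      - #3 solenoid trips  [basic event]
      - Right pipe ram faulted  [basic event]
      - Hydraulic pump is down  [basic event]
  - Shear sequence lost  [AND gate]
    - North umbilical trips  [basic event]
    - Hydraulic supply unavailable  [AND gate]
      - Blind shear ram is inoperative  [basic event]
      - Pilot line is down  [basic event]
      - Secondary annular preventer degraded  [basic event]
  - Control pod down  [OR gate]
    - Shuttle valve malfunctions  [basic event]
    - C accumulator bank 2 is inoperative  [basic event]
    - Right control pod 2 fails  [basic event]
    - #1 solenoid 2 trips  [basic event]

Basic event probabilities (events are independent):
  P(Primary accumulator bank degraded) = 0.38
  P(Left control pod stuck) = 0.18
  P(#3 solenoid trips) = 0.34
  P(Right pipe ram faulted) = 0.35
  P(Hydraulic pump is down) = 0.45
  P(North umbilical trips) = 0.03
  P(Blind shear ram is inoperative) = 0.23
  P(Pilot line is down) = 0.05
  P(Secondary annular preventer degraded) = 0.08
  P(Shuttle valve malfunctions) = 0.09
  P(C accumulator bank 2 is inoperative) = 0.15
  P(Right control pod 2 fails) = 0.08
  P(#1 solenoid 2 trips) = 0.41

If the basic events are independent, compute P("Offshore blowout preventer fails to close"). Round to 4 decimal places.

P(Backup path inoperative) [AND] = 0.18 × 0.34 × 0.35 × 0.45 = 0.009639
P(Annular stack fails) [OR] = 1 − (1−0.38) × (1−0.009639) = 0.385976
P(Hydraulic supply unavailable) [AND] = 0.23 × 0.05 × 0.08 = 0.000920
P(Shear sequence lost) [AND] = 0.03 × 0.000920 = 0.000028
P(Control pod down) [OR] = 1 − (1−0.09) × (1−0.15) × (1−0.08) × (1−0.41) = 0.580144
P(Offshore blowout preventer fails to close) [OR] = 1 − (1−0.385976) × (1−0.000028) × (1−0.580144) = 0.742206
Rounded to 4 decimal places: P(Offshore blowout preventer fails to close) ≈ 0.7422.

0.7422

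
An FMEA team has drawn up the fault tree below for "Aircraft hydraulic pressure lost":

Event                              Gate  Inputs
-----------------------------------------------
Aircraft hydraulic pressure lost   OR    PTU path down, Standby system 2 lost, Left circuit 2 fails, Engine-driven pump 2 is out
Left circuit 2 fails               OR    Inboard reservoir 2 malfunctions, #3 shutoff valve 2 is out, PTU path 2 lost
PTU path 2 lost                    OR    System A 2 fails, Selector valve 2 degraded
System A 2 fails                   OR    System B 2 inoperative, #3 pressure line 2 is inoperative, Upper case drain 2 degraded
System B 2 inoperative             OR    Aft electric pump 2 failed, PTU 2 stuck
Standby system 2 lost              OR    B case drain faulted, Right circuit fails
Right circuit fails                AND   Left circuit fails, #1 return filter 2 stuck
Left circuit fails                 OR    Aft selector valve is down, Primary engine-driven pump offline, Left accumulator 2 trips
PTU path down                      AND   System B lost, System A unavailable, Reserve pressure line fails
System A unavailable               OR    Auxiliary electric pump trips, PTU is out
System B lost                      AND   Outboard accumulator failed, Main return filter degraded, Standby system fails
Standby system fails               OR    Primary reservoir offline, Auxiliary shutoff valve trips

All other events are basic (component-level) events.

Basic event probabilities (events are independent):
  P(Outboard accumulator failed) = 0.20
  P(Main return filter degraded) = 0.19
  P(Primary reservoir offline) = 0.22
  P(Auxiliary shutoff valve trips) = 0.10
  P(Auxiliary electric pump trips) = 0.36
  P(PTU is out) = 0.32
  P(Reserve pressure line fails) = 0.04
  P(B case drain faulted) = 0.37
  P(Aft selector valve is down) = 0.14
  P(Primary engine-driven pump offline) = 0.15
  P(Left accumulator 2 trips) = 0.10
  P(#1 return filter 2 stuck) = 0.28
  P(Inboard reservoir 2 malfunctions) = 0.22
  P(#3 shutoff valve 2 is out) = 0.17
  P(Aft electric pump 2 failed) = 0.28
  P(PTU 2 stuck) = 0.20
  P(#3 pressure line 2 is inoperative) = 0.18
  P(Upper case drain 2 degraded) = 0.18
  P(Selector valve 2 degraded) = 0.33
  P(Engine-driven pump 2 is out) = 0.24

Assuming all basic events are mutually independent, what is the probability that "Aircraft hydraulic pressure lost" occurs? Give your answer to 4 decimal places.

0.9273

P(Standby system fails) [OR] = 1 − (1−0.22) × (1−0.10) = 0.298000
P(System B lost) [AND] = 0.20 × 0.19 × 0.298000 = 0.011324
P(System A unavailable) [OR] = 1 − (1−0.36) × (1−0.32) = 0.564800
P(PTU path down) [AND] = 0.011324 × 0.564800 × 0.04 = 0.000256
P(Left circuit fails) [OR] = 1 − (1−0.14) × (1−0.15) × (1−0.10) = 0.342100
P(Right circuit fails) [AND] = 0.342100 × 0.28 = 0.095788
P(Standby system 2 lost) [OR] = 1 − (1−0.37) × (1−0.095788) = 0.430346
P(System B 2 inoperative) [OR] = 1 − (1−0.28) × (1−0.20) = 0.424000
P(System A 2 fails) [OR] = 1 − (1−0.424000) × (1−0.18) × (1−0.18) = 0.612698
P(PTU path 2 lost) [OR] = 1 − (1−0.612698) × (1−0.33) = 0.740508
P(Left circuit 2 fails) [OR] = 1 − (1−0.22) × (1−0.17) × (1−0.740508) = 0.832005
P(Aircraft hydraulic pressure lost) [OR] = 1 − (1−0.000256) × (1−0.430346) × (1−0.832005) × (1−0.24) = 0.927287
Rounded to 4 decimal places: P(Aircraft hydraulic pressure lost) ≈ 0.9273.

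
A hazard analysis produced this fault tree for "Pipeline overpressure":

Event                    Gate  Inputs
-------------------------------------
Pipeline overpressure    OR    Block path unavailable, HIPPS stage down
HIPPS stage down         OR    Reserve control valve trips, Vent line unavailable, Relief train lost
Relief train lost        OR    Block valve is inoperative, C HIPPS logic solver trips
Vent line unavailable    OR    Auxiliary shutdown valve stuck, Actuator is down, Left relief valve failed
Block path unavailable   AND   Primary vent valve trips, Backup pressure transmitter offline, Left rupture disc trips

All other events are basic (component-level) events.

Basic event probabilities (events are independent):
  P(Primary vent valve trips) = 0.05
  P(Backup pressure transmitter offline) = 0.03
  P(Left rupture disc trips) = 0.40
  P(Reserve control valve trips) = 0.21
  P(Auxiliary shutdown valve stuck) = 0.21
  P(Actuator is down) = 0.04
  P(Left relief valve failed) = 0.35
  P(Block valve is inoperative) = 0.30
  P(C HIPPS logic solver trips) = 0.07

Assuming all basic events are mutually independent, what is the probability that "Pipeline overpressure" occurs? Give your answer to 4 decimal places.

0.7466

P(Block path unavailable) [AND] = 0.05 × 0.03 × 0.40 = 0.000600
P(Vent line unavailable) [OR] = 1 − (1−0.21) × (1−0.04) × (1−0.35) = 0.507040
P(Relief train lost) [OR] = 1 − (1−0.30) × (1−0.07) = 0.349000
P(HIPPS stage down) [OR] = 1 − (1−0.21) × (1−0.507040) × (1−0.349000) = 0.746476
P(Pipeline overpressure) [OR] = 1 − (1−0.000600) × (1−0.746476) = 0.746628
Rounded to 4 decimal places: P(Pipeline overpressure) ≈ 0.7466.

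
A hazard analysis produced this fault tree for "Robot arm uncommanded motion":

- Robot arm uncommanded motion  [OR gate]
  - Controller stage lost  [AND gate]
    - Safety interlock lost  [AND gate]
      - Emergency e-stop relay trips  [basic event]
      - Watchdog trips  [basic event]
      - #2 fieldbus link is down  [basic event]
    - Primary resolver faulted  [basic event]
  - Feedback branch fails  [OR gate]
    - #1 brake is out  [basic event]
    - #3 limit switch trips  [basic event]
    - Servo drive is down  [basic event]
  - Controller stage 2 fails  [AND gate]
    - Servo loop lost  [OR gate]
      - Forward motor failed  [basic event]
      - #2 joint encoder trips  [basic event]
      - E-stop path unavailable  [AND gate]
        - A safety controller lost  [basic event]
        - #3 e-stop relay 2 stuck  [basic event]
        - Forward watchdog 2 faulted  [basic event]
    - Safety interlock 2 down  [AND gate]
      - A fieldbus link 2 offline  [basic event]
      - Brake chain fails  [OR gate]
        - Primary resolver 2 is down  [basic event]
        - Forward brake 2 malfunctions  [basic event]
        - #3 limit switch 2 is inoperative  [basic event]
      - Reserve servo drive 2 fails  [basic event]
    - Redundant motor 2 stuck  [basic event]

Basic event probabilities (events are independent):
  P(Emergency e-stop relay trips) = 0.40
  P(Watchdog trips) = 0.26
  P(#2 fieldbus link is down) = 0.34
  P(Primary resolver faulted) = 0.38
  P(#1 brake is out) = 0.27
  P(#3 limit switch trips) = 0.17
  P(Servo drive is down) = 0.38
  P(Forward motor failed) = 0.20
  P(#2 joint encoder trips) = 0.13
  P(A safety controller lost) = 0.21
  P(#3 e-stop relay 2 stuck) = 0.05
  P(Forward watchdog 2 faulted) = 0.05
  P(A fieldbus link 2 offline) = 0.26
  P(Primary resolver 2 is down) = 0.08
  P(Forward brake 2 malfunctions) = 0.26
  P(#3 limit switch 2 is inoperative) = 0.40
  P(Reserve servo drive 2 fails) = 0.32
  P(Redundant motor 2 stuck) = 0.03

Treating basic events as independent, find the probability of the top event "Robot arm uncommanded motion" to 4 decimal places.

0.6296

P(Safety interlock lost) [AND] = 0.40 × 0.26 × 0.34 = 0.035360
P(Controller stage lost) [AND] = 0.035360 × 0.38 = 0.013437
P(Feedback branch fails) [OR] = 1 − (1−0.27) × (1−0.17) × (1−0.38) = 0.624342
P(E-stop path unavailable) [AND] = 0.21 × 0.05 × 0.05 = 0.000525
P(Servo loop lost) [OR] = 1 − (1−0.20) × (1−0.13) × (1−0.000525) = 0.304365
P(Brake chain fails) [OR] = 1 − (1−0.08) × (1−0.26) × (1−0.40) = 0.591520
P(Safety interlock 2 down) [AND] = 0.26 × 0.591520 × 0.32 = 0.049214
P(Controller stage 2 fails) [AND] = 0.304365 × 0.049214 × 0.03 = 0.000449
P(Robot arm uncommanded motion) [OR] = 1 − (1−0.013437) × (1−0.624342) × (1−0.000449) = 0.629556
Rounded to 4 decimal places: P(Robot arm uncommanded motion) ≈ 0.6296.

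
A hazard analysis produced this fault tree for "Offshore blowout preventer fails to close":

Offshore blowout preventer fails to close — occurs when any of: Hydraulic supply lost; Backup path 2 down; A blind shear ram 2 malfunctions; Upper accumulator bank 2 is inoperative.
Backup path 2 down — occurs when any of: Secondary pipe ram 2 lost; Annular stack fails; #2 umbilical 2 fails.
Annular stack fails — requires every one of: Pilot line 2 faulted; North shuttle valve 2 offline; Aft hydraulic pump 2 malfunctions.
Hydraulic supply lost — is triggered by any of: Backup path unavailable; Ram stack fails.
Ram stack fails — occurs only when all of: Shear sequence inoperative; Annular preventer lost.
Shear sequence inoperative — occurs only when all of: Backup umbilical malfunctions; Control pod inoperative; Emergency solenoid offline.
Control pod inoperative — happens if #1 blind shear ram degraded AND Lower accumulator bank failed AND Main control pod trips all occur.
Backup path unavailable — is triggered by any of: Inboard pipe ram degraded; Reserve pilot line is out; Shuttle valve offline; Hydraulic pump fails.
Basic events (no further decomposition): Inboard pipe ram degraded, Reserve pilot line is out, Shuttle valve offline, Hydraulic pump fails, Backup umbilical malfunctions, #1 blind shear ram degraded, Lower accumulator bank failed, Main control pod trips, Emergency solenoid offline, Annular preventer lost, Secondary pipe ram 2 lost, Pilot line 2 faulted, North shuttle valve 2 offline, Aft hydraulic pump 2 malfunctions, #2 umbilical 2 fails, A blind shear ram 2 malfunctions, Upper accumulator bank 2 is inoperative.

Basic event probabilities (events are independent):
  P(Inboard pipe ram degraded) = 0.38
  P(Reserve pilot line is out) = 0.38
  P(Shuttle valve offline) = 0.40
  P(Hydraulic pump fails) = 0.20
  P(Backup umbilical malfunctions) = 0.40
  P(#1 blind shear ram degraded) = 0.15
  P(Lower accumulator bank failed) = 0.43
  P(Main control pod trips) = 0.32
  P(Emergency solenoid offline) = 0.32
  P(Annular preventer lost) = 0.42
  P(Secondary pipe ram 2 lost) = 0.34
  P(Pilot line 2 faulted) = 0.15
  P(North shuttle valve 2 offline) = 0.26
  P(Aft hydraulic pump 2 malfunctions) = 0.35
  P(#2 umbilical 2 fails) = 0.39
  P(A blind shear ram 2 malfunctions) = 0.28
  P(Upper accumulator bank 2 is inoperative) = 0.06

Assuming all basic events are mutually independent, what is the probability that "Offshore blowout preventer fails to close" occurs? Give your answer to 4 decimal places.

P(Backup path unavailable) [OR] = 1 − (1−0.38) × (1−0.38) × (1−0.40) × (1−0.20) = 0.815488
P(Control pod inoperative) [AND] = 0.15 × 0.43 × 0.32 = 0.020640
P(Shear sequence inoperative) [AND] = 0.40 × 0.020640 × 0.32 = 0.002642
P(Ram stack fails) [AND] = 0.002642 × 0.42 = 0.001110
P(Hydraulic supply lost) [OR] = 1 − (1−0.815488) × (1−0.001110) = 0.815693
P(Annular stack fails) [AND] = 0.15 × 0.26 × 0.35 = 0.013650
P(Backup path 2 down) [OR] = 1 − (1−0.34) × (1−0.013650) × (1−0.39) = 0.602895
P(Offshore blowout preventer fails to close) [OR] = 1 − (1−0.815693) × (1−0.602895) × (1−0.28) × (1−0.06) = 0.950466
Rounded to 4 decimal places: P(Offshore blowout preventer fails to close) ≈ 0.9505.

0.9505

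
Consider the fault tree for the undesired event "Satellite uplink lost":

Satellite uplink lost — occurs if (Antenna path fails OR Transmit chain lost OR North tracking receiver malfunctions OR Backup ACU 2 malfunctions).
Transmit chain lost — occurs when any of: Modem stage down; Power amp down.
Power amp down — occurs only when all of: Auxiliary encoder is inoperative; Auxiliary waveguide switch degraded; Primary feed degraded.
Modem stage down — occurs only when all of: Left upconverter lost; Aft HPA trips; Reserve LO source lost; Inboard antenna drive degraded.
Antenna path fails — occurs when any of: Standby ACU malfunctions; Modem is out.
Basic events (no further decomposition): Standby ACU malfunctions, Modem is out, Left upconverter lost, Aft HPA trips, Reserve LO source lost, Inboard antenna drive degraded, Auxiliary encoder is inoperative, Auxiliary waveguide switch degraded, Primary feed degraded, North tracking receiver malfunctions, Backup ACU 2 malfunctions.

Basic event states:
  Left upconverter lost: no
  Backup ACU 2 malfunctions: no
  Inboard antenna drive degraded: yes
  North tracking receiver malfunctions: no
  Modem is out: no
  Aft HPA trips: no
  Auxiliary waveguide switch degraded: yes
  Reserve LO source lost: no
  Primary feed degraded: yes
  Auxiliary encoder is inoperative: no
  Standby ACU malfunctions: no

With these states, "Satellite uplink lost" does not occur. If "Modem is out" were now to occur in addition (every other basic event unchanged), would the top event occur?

Counterfactual: set "Modem is out" to occurred.
Antenna path fails [OR]: Standby ACU malfunctions=not, Modem is out=occurs → at least one input occurs → occurs.
Modem stage down [AND]: Left upconverter lost=not, Aft HPA trips=not, Reserve LO source lost=not, Inboard antenna drive degraded=occurs → not all inputs occur → does not occur.
Power amp down [AND]: Auxiliary encoder is inoperative=not, Auxiliary waveguide switch degraded=occurs, Primary feed degraded=occurs → not all inputs occur → does not occur.
Transmit chain lost [OR]: Modem stage down=not, Power amp down=not → no input occurs → does not occur.
Satellite uplink lost [OR]: Antenna path fails=occurs, Transmit chain lost=not, North tracking receiver malfunctions=not, Backup ACU 2 malfunctions=not → at least one input occurs → occurs.

Yes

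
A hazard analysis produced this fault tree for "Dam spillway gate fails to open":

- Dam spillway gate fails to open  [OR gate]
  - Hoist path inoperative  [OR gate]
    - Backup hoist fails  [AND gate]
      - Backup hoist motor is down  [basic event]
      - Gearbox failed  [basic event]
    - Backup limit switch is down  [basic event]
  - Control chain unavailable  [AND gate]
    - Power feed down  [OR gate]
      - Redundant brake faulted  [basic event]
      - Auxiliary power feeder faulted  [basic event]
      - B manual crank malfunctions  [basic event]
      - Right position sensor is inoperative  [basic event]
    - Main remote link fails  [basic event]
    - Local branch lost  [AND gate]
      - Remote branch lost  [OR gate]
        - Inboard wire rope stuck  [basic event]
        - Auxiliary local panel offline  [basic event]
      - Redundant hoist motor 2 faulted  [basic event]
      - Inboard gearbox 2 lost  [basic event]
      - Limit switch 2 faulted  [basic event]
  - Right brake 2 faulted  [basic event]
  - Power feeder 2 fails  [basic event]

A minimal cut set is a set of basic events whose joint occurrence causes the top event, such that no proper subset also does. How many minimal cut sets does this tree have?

Backup hoist fails [AND]: one cut set from each child combined → 1 × 1 = 1 cut set(s).
Hoist path inoperative [OR]: union of children's cut sets → 2 cut set(s).
Power feed down [OR]: union of children's cut sets → 4 cut set(s).
Remote branch lost [OR]: union of children's cut sets → 2 cut set(s).
Local branch lost [AND]: one cut set from each child combined → 2 × 1 × 1 × 1 = 2 cut set(s).
Control chain unavailable [AND]: one cut set from each child combined → 4 × 1 × 2 = 8 cut set(s).
Dam spillway gate fails to open [OR]: union of children's cut sets → 12 cut set(s).

12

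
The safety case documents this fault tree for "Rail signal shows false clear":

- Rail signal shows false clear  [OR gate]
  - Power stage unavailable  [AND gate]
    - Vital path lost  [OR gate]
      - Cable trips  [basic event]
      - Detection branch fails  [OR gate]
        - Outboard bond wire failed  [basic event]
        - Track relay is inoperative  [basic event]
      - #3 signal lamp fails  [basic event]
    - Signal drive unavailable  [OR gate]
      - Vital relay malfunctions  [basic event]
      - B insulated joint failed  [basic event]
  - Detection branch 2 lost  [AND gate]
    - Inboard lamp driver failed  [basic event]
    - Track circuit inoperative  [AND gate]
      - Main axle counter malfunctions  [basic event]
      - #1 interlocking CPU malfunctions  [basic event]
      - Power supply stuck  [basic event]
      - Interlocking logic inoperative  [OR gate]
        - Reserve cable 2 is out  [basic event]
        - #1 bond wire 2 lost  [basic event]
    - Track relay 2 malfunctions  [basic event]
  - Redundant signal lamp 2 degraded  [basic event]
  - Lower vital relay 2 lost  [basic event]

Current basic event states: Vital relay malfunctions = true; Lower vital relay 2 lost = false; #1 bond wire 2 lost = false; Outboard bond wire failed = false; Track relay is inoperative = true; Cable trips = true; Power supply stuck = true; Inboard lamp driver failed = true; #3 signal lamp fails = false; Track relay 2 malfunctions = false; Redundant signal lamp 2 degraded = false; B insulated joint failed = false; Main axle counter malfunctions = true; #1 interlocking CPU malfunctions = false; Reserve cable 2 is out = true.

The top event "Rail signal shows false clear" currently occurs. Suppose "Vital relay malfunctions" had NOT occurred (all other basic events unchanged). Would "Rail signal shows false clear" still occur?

No

Counterfactual: set "Vital relay malfunctions" to not occurred.
Detection branch fails [OR]: Outboard bond wire failed=not, Track relay is inoperative=occurs → at least one input occurs → occurs.
Vital path lost [OR]: Cable trips=occurs, Detection branch fails=occurs, #3 signal lamp fails=not → at least one input occurs → occurs.
Signal drive unavailable [OR]: Vital relay malfunctions=not, B insulated joint failed=not → no input occurs → does not occur.
Power stage unavailable [AND]: Vital path lost=occurs, Signal drive unavailable=not → not all inputs occur → does not occur.
Interlocking logic inoperative [OR]: Reserve cable 2 is out=occurs, #1 bond wire 2 lost=not → at least one input occurs → occurs.
Track circuit inoperative [AND]: Main axle counter malfunctions=occurs, #1 interlocking CPU malfunctions=not, Power supply stuck=occurs, Interlocking logic inoperative=occurs → not all inputs occur → does not occur.
Detection branch 2 lost [AND]: Inboard lamp driver failed=occurs, Track circuit inoperative=not, Track relay 2 malfunctions=not → not all inputs occur → does not occur.
Rail signal shows false clear [OR]: Power stage unavailable=not, Detection branch 2 lost=not, Redundant signal lamp 2 degraded=not, Lower vital relay 2 lost=not → no input occurs → does not occur.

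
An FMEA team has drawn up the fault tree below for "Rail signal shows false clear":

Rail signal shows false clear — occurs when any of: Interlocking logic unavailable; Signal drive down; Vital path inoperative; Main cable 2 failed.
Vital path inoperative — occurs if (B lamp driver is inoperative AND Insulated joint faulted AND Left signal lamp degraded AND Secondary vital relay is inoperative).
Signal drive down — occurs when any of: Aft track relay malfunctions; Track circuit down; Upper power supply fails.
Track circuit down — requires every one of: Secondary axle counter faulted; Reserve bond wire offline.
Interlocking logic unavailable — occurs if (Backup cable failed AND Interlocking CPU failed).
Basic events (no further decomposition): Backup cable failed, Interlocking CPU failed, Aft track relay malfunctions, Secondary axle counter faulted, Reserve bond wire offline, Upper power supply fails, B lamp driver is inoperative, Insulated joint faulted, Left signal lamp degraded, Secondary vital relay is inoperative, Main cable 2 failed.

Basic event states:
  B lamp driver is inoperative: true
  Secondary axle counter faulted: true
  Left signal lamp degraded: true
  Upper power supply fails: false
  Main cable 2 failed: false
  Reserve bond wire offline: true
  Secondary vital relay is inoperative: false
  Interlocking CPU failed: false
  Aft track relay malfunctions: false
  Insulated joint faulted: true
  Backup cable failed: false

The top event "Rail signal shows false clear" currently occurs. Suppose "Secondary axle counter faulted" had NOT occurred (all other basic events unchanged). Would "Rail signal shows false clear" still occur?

Counterfactual: set "Secondary axle counter faulted" to not occurred.
Interlocking logic unavailable [AND]: Backup cable failed=not, Interlocking CPU failed=not → not all inputs occur → does not occur.
Track circuit down [AND]: Secondary axle counter faulted=not, Reserve bond wire offline=occurs → not all inputs occur → does not occur.
Signal drive down [OR]: Aft track relay malfunctions=not, Track circuit down=not, Upper power supply fails=not → no input occurs → does not occur.
Vital path inoperative [AND]: B lamp driver is inoperative=occurs, Insulated joint faulted=occurs, Left signal lamp degraded=occurs, Secondary vital relay is inoperative=not → not all inputs occur → does not occur.
Rail signal shows false clear [OR]: Interlocking logic unavailable=not, Signal drive down=not, Vital path inoperative=not, Main cable 2 failed=not → no input occurs → does not occur.

No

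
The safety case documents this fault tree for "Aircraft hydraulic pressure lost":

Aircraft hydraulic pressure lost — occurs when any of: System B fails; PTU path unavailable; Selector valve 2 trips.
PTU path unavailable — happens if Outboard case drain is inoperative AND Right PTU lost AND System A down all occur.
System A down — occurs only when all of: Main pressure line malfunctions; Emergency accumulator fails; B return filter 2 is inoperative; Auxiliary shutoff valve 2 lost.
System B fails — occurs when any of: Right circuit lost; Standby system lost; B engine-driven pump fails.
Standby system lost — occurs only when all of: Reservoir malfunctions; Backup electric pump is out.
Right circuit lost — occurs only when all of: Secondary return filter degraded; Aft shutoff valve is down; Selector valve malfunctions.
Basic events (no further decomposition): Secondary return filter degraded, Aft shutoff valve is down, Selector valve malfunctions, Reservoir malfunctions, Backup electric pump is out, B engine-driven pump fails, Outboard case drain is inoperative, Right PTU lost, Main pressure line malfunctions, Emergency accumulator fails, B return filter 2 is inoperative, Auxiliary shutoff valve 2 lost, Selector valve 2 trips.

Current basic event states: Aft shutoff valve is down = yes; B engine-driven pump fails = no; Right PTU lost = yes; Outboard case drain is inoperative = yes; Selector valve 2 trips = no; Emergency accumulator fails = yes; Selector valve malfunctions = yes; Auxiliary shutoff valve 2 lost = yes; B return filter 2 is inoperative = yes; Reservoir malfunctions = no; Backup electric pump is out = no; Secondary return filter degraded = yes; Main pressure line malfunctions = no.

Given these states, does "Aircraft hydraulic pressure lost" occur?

Right circuit lost [AND]: Secondary return filter degraded=occurs, Aft shutoff valve is down=occurs, Selector valve malfunctions=occurs → all inputs occur → occurs.
Standby system lost [AND]: Reservoir malfunctions=not, Backup electric pump is out=not → not all inputs occur → does not occur.
System B fails [OR]: Right circuit lost=occurs, Standby system lost=not, B engine-driven pump fails=not → at least one input occurs → occurs.
System A down [AND]: Main pressure line malfunctions=not, Emergency accumulator fails=occurs, B return filter 2 is inoperative=occurs, Auxiliary shutoff valve 2 lost=occurs → not all inputs occur → does not occur.
PTU path unavailable [AND]: Outboard case drain is inoperative=occurs, Right PTU lost=occurs, System A down=not → not all inputs occur → does not occur.
Aircraft hydraulic pressure lost [OR]: System B fails=occurs, PTU path unavailable=not, Selector valve 2 trips=not → at least one input occurs → occurs.

Yes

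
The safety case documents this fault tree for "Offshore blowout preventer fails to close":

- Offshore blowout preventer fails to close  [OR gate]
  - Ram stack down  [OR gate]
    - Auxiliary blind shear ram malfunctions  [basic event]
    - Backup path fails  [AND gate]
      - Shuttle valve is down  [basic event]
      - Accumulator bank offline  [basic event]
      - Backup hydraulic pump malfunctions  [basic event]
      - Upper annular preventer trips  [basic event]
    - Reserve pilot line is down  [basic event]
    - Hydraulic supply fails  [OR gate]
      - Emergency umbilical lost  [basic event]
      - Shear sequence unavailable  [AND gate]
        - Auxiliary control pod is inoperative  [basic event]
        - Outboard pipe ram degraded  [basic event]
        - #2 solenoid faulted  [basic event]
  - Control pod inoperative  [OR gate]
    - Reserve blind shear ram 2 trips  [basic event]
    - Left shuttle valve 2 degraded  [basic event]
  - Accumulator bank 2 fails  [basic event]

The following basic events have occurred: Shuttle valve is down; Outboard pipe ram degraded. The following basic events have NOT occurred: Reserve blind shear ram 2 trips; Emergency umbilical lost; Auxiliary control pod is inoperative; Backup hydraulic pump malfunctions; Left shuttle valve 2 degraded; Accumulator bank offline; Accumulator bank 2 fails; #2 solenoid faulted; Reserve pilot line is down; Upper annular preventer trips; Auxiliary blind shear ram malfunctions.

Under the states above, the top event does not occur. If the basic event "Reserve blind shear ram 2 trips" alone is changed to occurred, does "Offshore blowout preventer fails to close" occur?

Counterfactual: set "Reserve blind shear ram 2 trips" to occurred.
Backup path fails [AND]: Shuttle valve is down=occurs, Accumulator bank offline=not, Backup hydraulic pump malfunctions=not, Upper annular preventer trips=not → not all inputs occur → does not occur.
Shear sequence unavailable [AND]: Auxiliary control pod is inoperative=not, Outboard pipe ram degraded=occurs, #2 solenoid faulted=not → not all inputs occur → does not occur.
Hydraulic supply fails [OR]: Emergency umbilical lost=not, Shear sequence unavailable=not → no input occurs → does not occur.
Ram stack down [OR]: Auxiliary blind shear ram malfunctions=not, Backup path fails=not, Reserve pilot line is down=not, Hydraulic supply fails=not → no input occurs → does not occur.
Control pod inoperative [OR]: Reserve blind shear ram 2 trips=occurs, Left shuttle valve 2 degraded=not → at least one input occurs → occurs.
Offshore blowout preventer fails to close [OR]: Ram stack down=not, Control pod inoperative=occurs, Accumulator bank 2 fails=not → at least one input occurs → occurs.

Yes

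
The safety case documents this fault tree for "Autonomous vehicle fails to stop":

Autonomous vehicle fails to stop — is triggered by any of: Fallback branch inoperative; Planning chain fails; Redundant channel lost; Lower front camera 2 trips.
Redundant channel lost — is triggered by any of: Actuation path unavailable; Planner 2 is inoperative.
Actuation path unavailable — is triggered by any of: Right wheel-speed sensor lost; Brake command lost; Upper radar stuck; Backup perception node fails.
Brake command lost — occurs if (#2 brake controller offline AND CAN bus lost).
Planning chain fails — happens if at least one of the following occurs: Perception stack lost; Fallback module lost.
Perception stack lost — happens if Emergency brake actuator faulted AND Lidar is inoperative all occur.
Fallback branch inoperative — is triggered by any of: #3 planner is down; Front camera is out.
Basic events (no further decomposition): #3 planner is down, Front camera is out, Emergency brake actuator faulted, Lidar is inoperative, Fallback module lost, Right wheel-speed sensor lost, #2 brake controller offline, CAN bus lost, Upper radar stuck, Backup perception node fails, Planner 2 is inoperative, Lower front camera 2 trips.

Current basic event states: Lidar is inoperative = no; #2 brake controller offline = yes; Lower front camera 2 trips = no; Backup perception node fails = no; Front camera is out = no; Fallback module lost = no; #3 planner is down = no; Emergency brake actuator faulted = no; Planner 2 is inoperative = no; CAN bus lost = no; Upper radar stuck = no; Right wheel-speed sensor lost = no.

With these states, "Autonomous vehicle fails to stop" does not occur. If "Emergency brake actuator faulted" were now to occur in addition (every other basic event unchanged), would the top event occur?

Counterfactual: set "Emergency brake actuator faulted" to occurred.
Fallback branch inoperative [OR]: #3 planner is down=not, Front camera is out=not → no input occurs → does not occur.
Perception stack lost [AND]: Emergency brake actuator faulted=occurs, Lidar is inoperative=not → not all inputs occur → does not occur.
Planning chain fails [OR]: Perception stack lost=not, Fallback module lost=not → no input occurs → does not occur.
Brake command lost [AND]: #2 brake controller offline=occurs, CAN bus lost=not → not all inputs occur → does not occur.
Actuation path unavailable [OR]: Right wheel-speed sensor lost=not, Brake command lost=not, Upper radar stuck=not, Backup perception node fails=not → no input occurs → does not occur.
Redundant channel lost [OR]: Actuation path unavailable=not, Planner 2 is inoperative=not → no input occurs → does not occur.
Autonomous vehicle fails to stop [OR]: Fallback branch inoperative=not, Planning chain fails=not, Redundant channel lost=not, Lower front camera 2 trips=not → no input occurs → does not occur.

No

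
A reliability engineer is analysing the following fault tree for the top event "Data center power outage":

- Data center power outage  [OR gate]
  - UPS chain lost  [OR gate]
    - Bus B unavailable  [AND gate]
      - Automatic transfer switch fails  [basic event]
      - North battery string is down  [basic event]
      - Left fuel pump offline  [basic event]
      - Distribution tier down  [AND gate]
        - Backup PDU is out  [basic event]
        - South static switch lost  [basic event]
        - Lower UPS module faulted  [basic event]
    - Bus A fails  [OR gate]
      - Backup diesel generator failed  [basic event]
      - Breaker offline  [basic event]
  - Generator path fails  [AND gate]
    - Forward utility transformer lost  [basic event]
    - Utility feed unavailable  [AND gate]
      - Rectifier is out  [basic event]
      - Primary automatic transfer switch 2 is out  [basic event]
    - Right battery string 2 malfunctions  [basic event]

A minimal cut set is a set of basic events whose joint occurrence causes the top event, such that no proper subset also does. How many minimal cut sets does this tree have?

4

Distribution tier down [AND]: one cut set from each child combined → 1 × 1 × 1 = 1 cut set(s).
Bus B unavailable [AND]: one cut set from each child combined → 1 × 1 × 1 × 1 = 1 cut set(s).
Bus A fails [OR]: union of children's cut sets → 2 cut set(s).
UPS chain lost [OR]: union of children's cut sets → 3 cut set(s).
Utility feed unavailable [AND]: one cut set from each child combined → 1 × 1 = 1 cut set(s).
Generator path fails [AND]: one cut set from each child combined → 1 × 1 × 1 = 1 cut set(s).
Data center power outage [OR]: union of children's cut sets → 4 cut set(s).
Minimal cut sets: {Automatic transfer switch fails, Backup PDU is out, Left fuel pump offline, Lower UPS module faulted, North battery string is down, South static switch lost}; {Backup diesel generator failed}; {Breaker offline}; {Forward utility transformer lost, Primary automatic transfer switch 2 is out, Rectifier is out, Right battery string 2 malfunctions}.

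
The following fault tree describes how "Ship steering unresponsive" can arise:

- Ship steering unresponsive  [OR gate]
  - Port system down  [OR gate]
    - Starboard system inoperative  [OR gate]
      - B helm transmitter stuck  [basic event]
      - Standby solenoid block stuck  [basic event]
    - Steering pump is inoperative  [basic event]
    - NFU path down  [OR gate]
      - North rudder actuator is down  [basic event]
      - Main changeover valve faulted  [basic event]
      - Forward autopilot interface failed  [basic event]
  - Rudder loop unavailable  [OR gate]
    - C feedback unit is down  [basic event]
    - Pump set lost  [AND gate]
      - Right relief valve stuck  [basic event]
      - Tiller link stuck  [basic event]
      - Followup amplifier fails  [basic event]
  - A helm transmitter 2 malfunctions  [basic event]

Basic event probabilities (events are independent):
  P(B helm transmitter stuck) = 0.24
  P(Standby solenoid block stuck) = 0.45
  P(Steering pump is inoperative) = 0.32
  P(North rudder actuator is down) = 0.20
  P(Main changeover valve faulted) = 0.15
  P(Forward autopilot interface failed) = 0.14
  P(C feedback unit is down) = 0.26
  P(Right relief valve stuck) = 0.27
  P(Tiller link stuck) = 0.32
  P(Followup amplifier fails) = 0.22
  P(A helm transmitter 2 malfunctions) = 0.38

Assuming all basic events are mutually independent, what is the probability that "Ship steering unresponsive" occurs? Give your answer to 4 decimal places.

P(Starboard system inoperative) [OR] = 1 − (1−0.24) × (1−0.45) = 0.582000
P(NFU path down) [OR] = 1 − (1−0.20) × (1−0.15) × (1−0.14) = 0.415200
P(Port system down) [OR] = 1 − (1−0.582000) × (1−0.32) × (1−0.415200) = 0.833776
P(Pump set lost) [AND] = 0.27 × 0.32 × 0.22 = 0.019008
P(Rudder loop unavailable) [OR] = 1 − (1−0.26) × (1−0.019008) = 0.274066
P(Ship steering unresponsive) [OR] = 1 − (1−0.833776) × (1−0.274066) × (1−0.38) = 0.925186
Rounded to 4 decimal places: P(Ship steering unresponsive) ≈ 0.9252.

0.9252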